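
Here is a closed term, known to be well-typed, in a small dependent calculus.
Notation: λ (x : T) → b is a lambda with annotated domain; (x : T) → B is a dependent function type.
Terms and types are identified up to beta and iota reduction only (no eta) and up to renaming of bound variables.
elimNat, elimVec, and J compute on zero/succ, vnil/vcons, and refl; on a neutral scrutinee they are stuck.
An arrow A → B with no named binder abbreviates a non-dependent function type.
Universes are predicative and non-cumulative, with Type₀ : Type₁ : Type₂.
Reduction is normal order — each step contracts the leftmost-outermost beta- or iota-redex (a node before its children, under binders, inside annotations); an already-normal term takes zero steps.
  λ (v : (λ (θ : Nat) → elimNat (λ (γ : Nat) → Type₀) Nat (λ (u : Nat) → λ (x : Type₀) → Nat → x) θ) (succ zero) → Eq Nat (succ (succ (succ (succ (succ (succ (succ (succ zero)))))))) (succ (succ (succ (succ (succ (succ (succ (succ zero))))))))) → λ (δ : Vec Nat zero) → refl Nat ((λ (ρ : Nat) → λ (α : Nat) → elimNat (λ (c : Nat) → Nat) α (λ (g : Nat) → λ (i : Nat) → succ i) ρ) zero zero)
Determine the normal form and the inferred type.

normal form:
  λ (v : (Nat → Nat) → Eq Nat (succ (succ (succ (succ (succ (succ (succ (succ zero)))))))) (succ (succ (succ (succ (succ (succ (succ (succ zero))))))))) → λ (θ : Vec Nat zero) → refl Nat zero
the term's type:
  ((Nat → Nat) → Eq Nat (succ (succ (succ (succ (succ (succ (succ (succ zero)))))))) (succ (succ (succ (succ (succ (succ (succ (succ zero))))))))) → Vec Nat zero → Eq Nat zero zero
observation: 8 normal-order steps normalize the term, beginning with a beta-redex.


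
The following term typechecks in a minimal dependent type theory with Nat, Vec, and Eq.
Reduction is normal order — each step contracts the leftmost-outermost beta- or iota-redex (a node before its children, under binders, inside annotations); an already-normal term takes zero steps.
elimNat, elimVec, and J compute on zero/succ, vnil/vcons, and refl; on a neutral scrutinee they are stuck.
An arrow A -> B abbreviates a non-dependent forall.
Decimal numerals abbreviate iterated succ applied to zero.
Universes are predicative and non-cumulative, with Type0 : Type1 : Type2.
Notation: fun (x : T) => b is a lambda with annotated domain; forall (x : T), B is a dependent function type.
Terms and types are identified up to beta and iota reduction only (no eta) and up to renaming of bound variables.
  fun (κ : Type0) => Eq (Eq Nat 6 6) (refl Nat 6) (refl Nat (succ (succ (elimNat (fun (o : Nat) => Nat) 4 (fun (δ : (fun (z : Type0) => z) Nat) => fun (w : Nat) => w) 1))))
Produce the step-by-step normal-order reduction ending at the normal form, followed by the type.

normal-order reduction:
  fun (κ : Type0) => Eq (Eq Nat 6 6) (refl Nat 6) (refl Nat (succ (succ (elimNat (fun (o : Nat) => Nat) 4 (fun (δ : (fun (z : Type0) => z) Nat) => fun (w : Nat) => w) 1))))
  ~> fun (κ : Type0) => Eq (Eq Nat 6 6) (refl Nat 6) (refl Nat (succ (succ ((fun (o : (fun (δ : Type0) => δ) Nat) => fun (z : Nat) => z) 0 (elimNat (fun (w : Nat) => Nat) 4 (fun (m : (fun (l : Type0) => l) Nat) => fun (i : Nat) => i) 0)))))
  ~> fun (κ : Type0) => Eq (Eq Nat 6 6) (refl Nat 6) (refl Nat (succ (succ ((fun (o : Nat) => o) (elimNat (fun (δ : Nat) => Nat) 4 (fun (z : (fun (w : Type0) => w) Nat) => fun (m : Nat) => m) 0)))))
  ~> fun (κ : Type0) => Eq (Eq Nat 6 6) (refl Nat 6) (refl Nat (succ (succ (elimNat (fun (o : Nat) => Nat) 4 (fun (δ : (fun (z : Type0) => z) Nat) => fun (w : Nat) => w) 0))))
  ~> fun (κ : Type0) => Eq (Eq Nat 6 6) (refl Nat 6) (refl Nat 6)
type:
  Type0 -> Type0


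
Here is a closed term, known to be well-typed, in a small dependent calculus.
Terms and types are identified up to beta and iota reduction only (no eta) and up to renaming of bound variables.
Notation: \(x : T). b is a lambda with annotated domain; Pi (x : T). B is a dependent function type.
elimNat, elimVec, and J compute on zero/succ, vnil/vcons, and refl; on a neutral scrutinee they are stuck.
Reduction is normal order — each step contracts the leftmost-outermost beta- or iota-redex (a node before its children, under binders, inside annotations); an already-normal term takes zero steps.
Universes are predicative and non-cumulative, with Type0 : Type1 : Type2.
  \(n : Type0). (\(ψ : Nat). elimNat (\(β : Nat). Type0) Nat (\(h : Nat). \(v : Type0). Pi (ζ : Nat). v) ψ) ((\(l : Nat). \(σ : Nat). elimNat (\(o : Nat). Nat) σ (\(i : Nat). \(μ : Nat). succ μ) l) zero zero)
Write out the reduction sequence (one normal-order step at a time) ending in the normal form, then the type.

reduction (normal order):
  \(n : Type0). (\(ψ : Nat). elimNat (\(β : Nat). Type0) Nat (\(h : Nat). \(v : Type0). Pi (ζ : Nat). v) ψ) ((\(l : Nat). \(σ : Nat). elimNat (\(o : Nat). Nat) σ (\(i : Nat). \(μ : Nat). succ μ) l) zero zero)
  ~> \(n : Type0). elimNat (\(ψ : Nat). Type0) Nat (\(β : Nat). \(h : Type0). Pi (v : Nat). h) ((\(ζ : Nat). \(l : Nat). elimNat (\(σ : Nat). Nat) l (\(o : Nat). \(i : Nat). succ i) ζ) zero zero)
  ~> \(n : Type0). elimNat (\(ψ : Nat). Type0) Nat (\(β : Nat). \(h : Type0). Pi (v : Nat). h) ((\(ζ : Nat). elimNat (\(l : Nat). Nat) ζ (\(σ : Nat). \(o : Nat). succ o) zero) zero)
  ~> \(n : Type0). elimNat (\(ψ : Nat). Type0) Nat (\(β : Nat). \(h : Type0). Pi (v : Nat). h) (elimNat (\(ζ : Nat). Nat) zero (\(l : Nat). \(σ : Nat). succ σ) zero)
  ~> \(n : Type0). elimNat (\(ψ : Nat). Type0) Nat (\(β : Nat). \(h : Type0). Pi (v : Nat). h) zero
  ~> \(n : Type0). Nat
type:
  Pi (n : Type0). Type0


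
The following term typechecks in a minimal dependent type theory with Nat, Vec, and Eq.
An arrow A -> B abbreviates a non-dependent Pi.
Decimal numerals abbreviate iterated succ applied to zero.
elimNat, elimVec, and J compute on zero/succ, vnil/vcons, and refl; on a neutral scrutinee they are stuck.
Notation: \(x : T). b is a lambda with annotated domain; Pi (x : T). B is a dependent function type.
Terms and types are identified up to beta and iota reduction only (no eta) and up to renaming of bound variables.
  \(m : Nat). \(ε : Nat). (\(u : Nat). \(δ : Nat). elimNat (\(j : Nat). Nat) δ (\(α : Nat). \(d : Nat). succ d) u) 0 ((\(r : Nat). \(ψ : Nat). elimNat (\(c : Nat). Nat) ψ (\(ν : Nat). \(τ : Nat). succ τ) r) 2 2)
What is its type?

inferred type:
  Nat -> Nat -> Nat


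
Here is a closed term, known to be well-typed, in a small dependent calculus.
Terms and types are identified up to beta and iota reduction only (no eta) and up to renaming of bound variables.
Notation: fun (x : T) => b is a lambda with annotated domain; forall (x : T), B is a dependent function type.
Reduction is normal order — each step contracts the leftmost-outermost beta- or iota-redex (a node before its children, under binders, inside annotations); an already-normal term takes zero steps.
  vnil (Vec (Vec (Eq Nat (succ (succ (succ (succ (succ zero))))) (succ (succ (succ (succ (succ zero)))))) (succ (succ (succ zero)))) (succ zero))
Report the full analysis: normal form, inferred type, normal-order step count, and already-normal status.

reduced normal form:
  vnil (Vec (Vec (Eq Nat (succ (succ (succ (succ (succ zero))))) (succ (succ (succ (succ (succ zero)))))) (succ (succ (succ zero)))) (succ zero))
type:
  Vec (Vec (Vec (Eq Nat (succ (succ (succ (succ (succ zero))))) (succ (succ (succ (succ (succ zero)))))) (succ (succ (succ zero)))) (succ zero)) zero
reduction steps (normal order): 0
already normal: yes


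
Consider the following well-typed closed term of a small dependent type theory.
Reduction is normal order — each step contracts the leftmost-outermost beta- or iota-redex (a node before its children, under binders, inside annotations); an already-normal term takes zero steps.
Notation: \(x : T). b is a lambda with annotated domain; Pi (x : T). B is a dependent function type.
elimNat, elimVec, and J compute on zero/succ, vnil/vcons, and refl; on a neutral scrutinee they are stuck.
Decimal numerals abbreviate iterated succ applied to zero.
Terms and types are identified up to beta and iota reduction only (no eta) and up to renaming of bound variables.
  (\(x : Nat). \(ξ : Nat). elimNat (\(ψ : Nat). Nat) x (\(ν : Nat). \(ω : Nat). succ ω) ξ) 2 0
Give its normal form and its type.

reduced normal form:
  2
inferred type:
  Nat


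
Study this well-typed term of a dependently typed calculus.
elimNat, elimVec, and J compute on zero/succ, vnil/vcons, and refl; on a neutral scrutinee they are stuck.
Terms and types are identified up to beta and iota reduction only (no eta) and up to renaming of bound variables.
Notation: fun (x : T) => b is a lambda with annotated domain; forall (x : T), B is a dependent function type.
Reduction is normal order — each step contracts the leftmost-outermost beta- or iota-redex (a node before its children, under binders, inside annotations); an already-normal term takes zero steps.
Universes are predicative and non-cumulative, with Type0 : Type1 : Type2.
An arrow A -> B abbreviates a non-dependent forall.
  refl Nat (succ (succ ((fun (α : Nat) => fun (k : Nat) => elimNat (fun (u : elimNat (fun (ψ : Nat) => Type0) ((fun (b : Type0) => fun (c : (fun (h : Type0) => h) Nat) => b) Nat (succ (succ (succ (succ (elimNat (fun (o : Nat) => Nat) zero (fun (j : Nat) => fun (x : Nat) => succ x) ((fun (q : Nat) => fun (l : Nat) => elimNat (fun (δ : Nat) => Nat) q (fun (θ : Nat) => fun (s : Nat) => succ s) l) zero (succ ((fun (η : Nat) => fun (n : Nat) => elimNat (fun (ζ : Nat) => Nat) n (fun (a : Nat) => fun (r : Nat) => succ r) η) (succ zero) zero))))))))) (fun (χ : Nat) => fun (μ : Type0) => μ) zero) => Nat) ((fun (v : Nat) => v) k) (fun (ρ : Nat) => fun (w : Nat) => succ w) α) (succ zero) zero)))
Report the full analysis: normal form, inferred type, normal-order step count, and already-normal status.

normal form:
  refl Nat (succ (succ (succ zero)))
type:
  Eq Nat (succ (succ (succ zero))) (succ (succ (succ zero)))
reduction steps (normal order): 7
term was already normal: no
first contracted redex: a beta-redex


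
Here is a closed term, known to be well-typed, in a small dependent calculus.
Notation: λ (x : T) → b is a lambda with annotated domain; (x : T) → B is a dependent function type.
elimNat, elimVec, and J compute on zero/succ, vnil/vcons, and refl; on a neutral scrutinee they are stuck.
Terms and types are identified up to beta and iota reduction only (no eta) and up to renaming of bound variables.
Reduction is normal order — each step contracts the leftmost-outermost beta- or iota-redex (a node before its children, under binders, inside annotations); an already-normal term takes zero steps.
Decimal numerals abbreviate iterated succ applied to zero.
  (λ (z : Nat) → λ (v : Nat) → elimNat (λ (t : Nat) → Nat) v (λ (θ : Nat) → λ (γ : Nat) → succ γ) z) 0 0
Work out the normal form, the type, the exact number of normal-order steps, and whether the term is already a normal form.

normal form:
  0
the term's type:
  Nat
reduction steps (normal order): 3
term was already normal: no
first contracted redex: a beta-redex


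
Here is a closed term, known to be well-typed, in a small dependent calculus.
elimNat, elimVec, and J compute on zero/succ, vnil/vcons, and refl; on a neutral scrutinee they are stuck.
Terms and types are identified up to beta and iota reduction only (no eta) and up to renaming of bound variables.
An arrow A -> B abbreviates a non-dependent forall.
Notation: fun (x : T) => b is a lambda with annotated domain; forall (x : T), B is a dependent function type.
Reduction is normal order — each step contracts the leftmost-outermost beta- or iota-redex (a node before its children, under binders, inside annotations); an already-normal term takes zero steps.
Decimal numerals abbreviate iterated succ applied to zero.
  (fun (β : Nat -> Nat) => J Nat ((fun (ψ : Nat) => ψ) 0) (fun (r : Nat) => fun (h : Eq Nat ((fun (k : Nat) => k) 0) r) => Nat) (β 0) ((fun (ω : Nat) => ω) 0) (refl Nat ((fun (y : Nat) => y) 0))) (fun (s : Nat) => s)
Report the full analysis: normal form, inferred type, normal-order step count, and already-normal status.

resulting normal form:
  0
the term's type:
  Nat
reduction steps (normal order): 3
already normal: no
first contracted redex: a beta-redex


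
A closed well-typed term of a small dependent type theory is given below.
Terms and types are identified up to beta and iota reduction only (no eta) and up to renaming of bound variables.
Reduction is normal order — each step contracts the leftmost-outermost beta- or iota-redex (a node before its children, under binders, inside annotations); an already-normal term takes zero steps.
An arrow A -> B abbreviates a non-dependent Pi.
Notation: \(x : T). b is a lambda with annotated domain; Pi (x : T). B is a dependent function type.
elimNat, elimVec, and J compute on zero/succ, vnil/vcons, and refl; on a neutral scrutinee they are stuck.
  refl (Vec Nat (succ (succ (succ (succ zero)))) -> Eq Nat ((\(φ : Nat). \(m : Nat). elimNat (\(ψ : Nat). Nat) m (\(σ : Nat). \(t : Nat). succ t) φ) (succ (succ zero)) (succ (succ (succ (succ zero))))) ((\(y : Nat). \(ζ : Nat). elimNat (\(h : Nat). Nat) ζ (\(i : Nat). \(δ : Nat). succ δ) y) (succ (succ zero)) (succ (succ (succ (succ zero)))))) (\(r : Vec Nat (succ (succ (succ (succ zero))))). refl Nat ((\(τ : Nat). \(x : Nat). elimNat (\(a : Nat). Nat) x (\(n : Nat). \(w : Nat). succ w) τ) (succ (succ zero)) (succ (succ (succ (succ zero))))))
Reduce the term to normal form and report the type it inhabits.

normal form:
  refl (Vec Nat (succ (succ (succ (succ zero)))) -> Eq Nat (succ (succ (succ (succ (succ (succ zero)))))) (succ (succ (succ (succ (succ (succ zero))))))) (\(φ : Vec Nat (succ (succ (succ (succ zero))))). refl Nat (succ (succ (succ (succ (succ (succ zero)))))))
type:
  Eq (Vec Nat (succ (succ (succ (succ zero)))) -> Eq Nat (succ (succ (succ (succ (succ (succ zero)))))) (succ (succ (succ (succ (succ (succ zero))))))) (\(φ : Vec Nat (succ (succ (succ (succ zero))))). refl Nat (succ (succ (succ (succ (succ (succ zero))))))) (\(m : Vec Nat (succ (succ (succ (succ zero))))). refl Nat (succ (succ (succ (succ (succ (succ zero)))))))
observation: normalization takes exactly 27 steps under the normal-order strategy.


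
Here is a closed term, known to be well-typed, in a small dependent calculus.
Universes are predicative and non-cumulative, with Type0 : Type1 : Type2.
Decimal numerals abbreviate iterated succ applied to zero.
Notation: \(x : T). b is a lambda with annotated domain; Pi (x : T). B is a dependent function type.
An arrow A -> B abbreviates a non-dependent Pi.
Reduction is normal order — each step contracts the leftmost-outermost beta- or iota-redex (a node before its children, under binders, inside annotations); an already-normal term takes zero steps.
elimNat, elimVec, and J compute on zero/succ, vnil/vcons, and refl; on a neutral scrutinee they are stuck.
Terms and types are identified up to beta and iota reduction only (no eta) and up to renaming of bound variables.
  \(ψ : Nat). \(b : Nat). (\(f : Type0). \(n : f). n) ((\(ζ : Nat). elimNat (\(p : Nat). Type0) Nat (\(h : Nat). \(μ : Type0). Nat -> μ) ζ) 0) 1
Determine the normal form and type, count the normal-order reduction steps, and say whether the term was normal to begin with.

resulting normal form:
  \(ψ : Nat). \(b : Nat). 1
the term's type:
  Nat -> Nat -> Nat
reduction steps (normal order): 2
started in normal form: no
first redex: a beta-redex


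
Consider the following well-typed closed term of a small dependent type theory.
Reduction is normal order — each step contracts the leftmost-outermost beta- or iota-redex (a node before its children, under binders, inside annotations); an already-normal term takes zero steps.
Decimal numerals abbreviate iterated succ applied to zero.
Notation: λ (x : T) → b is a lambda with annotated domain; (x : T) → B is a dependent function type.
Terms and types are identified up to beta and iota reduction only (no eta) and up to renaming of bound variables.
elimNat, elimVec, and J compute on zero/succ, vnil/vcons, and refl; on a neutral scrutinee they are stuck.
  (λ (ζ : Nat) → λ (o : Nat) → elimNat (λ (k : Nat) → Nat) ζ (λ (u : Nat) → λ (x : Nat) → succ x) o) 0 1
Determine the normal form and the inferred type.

normal form:
  1
the term's type:
  Nat
observation: reduction starts at a beta-redex, and 6 normal-order steps reach the normal form.


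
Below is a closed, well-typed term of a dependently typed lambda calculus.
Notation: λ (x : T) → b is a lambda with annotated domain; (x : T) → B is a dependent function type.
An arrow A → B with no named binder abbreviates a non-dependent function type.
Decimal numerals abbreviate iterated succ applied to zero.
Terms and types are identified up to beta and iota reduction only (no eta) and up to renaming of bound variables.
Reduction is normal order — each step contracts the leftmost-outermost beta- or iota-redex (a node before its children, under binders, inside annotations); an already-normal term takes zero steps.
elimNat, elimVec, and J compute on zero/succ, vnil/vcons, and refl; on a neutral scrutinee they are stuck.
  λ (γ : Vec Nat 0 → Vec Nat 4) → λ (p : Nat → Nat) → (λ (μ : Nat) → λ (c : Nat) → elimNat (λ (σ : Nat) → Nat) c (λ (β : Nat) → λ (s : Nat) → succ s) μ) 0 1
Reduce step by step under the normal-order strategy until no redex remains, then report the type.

normal-order reduction:
  λ (γ : Vec Nat 0 → Vec Nat 4) → λ (p : Nat → Nat) → (λ (μ : Nat) → λ (c : Nat) → elimNat (λ (σ : Nat) → Nat) c (λ (β : Nat) → λ (s : Nat) → succ s) μ) 0 1
  ~> λ (γ : Vec Nat 0 → Vec Nat 4) → λ (p : Nat → Nat) → (λ (μ : Nat) → elimNat (λ (c : Nat) → Nat) μ (λ (σ : Nat) → λ (β : Nat) → succ β) 0) 1
  ~> λ (γ : Vec Nat 0 → Vec Nat 4) → λ (p : Nat → Nat) → elimNat (λ (μ : Nat) → Nat) 1 (λ (c : Nat) → λ (σ : Nat) → succ σ) 0
  ~> λ (γ : Vec Nat 0 → Vec Nat 4) → λ (p : Nat → Nat) → 1
type:
  (Vec Nat 0 → Vec Nat 4) → (Nat → Nat) → Nat


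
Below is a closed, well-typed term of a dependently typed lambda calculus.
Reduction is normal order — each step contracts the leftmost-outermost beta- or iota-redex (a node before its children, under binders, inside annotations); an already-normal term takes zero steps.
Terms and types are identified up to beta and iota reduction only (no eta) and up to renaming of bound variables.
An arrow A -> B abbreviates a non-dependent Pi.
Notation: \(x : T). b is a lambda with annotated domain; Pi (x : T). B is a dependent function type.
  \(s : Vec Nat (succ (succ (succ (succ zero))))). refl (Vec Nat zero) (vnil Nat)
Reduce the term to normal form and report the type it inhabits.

resulting normal form:
  \(s : Vec Nat (succ (succ (succ (succ zero))))). refl (Vec Nat zero) (vnil Nat)
type:
  Vec Nat (succ (succ (succ (succ zero)))) -> Eq (Vec Nat zero) (vnil Nat) (vnil Nat)


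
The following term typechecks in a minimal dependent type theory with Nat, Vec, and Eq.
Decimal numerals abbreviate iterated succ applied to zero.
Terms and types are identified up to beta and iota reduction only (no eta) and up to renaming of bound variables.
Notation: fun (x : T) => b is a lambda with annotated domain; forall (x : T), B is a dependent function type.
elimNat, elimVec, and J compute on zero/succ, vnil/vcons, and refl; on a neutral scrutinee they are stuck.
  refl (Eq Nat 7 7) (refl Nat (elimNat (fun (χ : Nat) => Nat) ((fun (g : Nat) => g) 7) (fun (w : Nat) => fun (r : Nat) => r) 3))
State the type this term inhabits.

the term's type:
  Eq (Eq Nat 7 7) (refl Nat 7) (refl Nat 7)


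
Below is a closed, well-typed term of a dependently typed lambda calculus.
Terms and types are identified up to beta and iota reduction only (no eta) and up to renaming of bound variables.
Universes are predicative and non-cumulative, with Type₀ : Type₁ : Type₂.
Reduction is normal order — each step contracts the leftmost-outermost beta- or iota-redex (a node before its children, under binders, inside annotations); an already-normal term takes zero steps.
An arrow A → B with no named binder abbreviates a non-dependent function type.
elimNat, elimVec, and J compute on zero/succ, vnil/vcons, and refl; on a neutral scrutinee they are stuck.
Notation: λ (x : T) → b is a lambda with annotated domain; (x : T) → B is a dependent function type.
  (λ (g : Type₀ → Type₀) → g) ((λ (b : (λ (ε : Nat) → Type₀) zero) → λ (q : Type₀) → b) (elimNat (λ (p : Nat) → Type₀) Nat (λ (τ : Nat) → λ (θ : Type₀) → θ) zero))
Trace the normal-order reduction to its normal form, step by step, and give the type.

normal-order reduction sequence:
  (λ (g : Type₀ → Type₀) → g) ((λ (b : (λ (ε : Nat) → Type₀) zero) → λ (q : Type₀) → b) (elimNat (λ (p : Nat) → Type₀) Nat (λ (τ : Nat) → λ (θ : Type₀) → θ) zero))
  ~> (λ (g : (λ (b : Nat) → Type₀) zero) → λ (ε : Type₀) → g) (elimNat (λ (q : Nat) → Type₀) Nat (λ (p : Nat) → λ (τ : Type₀) → τ) zero)
  ~> λ (g : Type₀) → elimNat (λ (b : Nat) → Type₀) Nat (λ (ε : Nat) → λ (q : Type₀) → q) zero
  ~> λ (g : Type₀) → Nat
type:
  Type₀ → Type₀


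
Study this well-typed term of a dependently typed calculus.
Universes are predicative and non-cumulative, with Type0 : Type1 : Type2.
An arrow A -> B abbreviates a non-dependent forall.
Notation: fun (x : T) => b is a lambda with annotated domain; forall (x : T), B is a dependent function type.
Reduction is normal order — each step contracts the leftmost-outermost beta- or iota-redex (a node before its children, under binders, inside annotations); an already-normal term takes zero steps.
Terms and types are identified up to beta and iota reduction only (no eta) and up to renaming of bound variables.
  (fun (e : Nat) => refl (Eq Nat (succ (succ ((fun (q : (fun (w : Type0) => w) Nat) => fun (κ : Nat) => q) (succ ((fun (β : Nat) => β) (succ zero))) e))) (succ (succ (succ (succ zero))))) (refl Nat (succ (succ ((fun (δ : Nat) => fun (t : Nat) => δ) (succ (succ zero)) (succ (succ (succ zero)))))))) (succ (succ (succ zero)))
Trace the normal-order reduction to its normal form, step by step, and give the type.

normal-order reduction sequence:
  (fun (e : Nat) => refl (Eq Nat (succ (succ ((fun (q : (fun (w : Type0) => w) Nat) => fun (κ : Nat) => q) (succ ((fun (β : Nat) => β) (succ zero))) e))) (succ (succ (succ (succ zero))))) (refl Nat (succ (succ ((fun (δ : Nat) => fun (t : Nat) => δ) (succ (succ zero)) (succ (succ (succ zero)))))))) (succ (succ (succ zero)))
  ~> refl (Eq Nat (succ (succ ((fun (e : (fun (q : Type0) => q) Nat) => fun (w : Nat) => e) (succ ((fun (κ : Nat) => κ) (succ zero))) (succ (succ (succ zero)))))) (succ (succ (succ (succ zero))))) (refl Nat (succ (succ ((fun (β : Nat) => fun (δ : Nat) => β) (succ (succ zero)) (succ (succ (succ zero)))))))
  ~> refl (Eq Nat (succ (succ ((fun (e : Nat) => succ ((fun (q : Nat) => q) (succ zero))) (succ (succ (succ zero)))))) (succ (succ (succ (succ zero))))) (refl Nat (succ (succ ((fun (w : Nat) => fun (κ : Nat) => w) (succ (succ zero)) (succ (succ (succ zero)))))))
  ~> refl (Eq Nat (succ (succ (succ ((fun (e : Nat) => e) (succ zero))))) (succ (succ (succ (succ zero))))) (refl Nat (succ (succ ((fun (q : Nat) => fun (w : Nat) => q) (succ (succ zero)) (succ (succ (succ zero)))))))
  ~> refl (Eq Nat (succ (succ (succ (succ zero)))) (succ (succ (succ (succ zero))))) (refl Nat (succ (succ ((fun (e : Nat) => fun (q : Nat) => e) (succ (succ zero)) (succ (succ (succ zero)))))))
  ~> refl (Eq Nat (succ (succ (succ (succ zero)))) (succ (succ (succ (succ zero))))) (refl Nat (succ (succ ((fun (e : Nat) => succ (succ zero)) (succ (succ (succ zero)))))))
  ~> refl (Eq Nat (succ (succ (succ (succ zero)))) (succ (succ (succ (succ zero))))) (refl Nat (succ (succ (succ (succ zero)))))
type:
  Eq (Eq Nat (succ (succ (succ (succ zero)))) (succ (succ (succ (succ zero))))) (refl Nat (succ (succ (succ (succ zero))))) (refl Nat (succ (succ (succ (succ zero)))))


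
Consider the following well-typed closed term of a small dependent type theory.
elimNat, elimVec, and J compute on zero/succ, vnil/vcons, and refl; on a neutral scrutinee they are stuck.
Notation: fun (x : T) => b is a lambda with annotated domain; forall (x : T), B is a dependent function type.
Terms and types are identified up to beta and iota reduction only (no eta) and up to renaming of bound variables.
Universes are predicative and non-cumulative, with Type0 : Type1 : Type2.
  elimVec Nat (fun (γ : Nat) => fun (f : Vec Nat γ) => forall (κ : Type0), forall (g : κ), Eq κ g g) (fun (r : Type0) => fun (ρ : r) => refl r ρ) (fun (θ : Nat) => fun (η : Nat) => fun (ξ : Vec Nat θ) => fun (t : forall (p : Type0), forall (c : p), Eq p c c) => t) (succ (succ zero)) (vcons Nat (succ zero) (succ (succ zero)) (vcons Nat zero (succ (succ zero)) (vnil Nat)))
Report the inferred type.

type:
  forall (γ : Type0), forall (f : γ), Eq γ f f


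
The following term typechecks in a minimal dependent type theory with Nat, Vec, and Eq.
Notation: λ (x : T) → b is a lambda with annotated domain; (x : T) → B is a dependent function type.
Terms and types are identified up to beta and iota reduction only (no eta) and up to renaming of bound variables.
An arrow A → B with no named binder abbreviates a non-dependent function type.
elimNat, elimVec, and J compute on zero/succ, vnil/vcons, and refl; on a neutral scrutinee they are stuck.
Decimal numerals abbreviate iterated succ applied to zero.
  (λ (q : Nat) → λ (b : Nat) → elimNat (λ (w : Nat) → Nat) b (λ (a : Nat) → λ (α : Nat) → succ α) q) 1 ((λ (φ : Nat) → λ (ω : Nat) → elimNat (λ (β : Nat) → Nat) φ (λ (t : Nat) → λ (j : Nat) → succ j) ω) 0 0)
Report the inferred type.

inferred type:
  Nat


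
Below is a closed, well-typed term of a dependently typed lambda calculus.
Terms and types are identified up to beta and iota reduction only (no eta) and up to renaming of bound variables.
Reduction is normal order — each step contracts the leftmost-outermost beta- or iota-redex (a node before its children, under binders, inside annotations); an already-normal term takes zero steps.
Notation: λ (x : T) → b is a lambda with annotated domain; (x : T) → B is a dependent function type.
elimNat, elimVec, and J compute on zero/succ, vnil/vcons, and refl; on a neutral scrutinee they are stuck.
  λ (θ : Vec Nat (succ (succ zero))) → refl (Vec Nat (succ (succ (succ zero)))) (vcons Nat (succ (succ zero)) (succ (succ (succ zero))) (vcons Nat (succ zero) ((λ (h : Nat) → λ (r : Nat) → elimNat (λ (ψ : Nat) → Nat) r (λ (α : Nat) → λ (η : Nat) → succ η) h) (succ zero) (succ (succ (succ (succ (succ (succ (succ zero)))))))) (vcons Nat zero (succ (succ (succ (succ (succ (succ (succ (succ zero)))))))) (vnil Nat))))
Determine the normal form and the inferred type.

normal form:
  λ (θ : Vec Nat (succ (succ zero))) → refl (Vec Nat (succ (succ (succ zero)))) (vcons Nat (succ (succ zero)) (succ (succ (succ zero))) (vcons Nat (succ zero) (succ (succ (succ (succ (succ (succ (succ (succ zero)))))))) (vcons Nat zero (succ (succ (succ (succ (succ (succ (succ (succ zero)))))))) (vnil Nat))))
the term's type:
  (θ : Vec Nat (succ (succ zero))) → Eq (Vec Nat (succ (succ (succ zero)))) (vcons Nat (succ (succ zero)) (succ (succ (succ zero))) (vcons Nat (succ zero) (succ (succ (succ (succ (succ (succ (succ (succ zero)))))))) (vcons Nat zero (succ (succ (succ (succ (succ (succ (succ (succ zero)))))))) (vnil Nat)))) (vcons Nat (succ (succ zero)) (succ (succ (succ zero))) (vcons Nat (succ zero) (succ (succ (succ (succ (succ (succ (succ (succ zero)))))))) (vcons Nat zero (succ (succ (succ (succ (succ (succ (succ (succ zero)))))))) (vnil Nat))))
observation: contracting a beta-redex first, the term normalizes in 6 steps.


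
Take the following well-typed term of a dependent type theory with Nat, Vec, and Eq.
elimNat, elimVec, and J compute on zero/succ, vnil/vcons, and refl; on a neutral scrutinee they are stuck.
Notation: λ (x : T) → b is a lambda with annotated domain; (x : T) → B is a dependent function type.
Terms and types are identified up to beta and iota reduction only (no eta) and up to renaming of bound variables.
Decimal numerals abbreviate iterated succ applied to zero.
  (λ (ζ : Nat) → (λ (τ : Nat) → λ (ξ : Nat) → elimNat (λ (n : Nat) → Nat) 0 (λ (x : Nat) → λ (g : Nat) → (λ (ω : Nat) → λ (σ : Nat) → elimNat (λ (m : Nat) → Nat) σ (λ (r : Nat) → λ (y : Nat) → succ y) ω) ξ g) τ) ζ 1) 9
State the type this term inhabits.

the term's type:
  Nat


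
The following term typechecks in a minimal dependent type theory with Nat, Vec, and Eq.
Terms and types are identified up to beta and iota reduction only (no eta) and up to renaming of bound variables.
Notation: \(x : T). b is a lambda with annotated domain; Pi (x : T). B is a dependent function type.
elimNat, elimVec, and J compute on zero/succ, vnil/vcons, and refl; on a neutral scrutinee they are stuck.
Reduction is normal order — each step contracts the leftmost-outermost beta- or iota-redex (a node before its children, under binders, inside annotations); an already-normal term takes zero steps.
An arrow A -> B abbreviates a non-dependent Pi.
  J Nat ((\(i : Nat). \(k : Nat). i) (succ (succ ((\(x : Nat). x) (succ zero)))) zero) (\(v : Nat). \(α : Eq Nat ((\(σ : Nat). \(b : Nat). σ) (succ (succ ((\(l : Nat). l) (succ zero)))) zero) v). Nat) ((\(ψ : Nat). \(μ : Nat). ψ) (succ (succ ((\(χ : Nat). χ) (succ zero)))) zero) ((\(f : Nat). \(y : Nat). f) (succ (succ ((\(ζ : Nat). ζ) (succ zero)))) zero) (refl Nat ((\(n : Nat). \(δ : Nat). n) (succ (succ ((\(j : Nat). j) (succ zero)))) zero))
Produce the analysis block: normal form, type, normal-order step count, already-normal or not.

resulting normal form:
  succ (succ (succ zero))
type:
  Nat
normal-order step count: 4
term was already normal: no
first contracted redex: a J iota-redex


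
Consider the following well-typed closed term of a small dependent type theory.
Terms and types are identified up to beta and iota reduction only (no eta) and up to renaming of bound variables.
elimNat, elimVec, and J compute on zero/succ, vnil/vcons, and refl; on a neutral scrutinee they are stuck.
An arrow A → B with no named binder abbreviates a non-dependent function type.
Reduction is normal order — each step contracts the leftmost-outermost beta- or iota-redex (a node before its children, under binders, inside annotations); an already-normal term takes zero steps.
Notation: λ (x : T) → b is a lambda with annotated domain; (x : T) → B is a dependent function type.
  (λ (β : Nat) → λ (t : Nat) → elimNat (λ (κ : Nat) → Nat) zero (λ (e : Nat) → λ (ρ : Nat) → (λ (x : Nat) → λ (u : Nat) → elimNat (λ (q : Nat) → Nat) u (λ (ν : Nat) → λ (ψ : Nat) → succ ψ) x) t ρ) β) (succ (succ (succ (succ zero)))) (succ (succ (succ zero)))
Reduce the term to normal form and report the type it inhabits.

reduced normal form:
  succ (succ (succ (succ (succ (succ (succ (succ (succ (succ (succ (succ zero)))))))))))
type:
  Nat
observation: contracting a beta-redex first, the term normalizes in 63 steps.


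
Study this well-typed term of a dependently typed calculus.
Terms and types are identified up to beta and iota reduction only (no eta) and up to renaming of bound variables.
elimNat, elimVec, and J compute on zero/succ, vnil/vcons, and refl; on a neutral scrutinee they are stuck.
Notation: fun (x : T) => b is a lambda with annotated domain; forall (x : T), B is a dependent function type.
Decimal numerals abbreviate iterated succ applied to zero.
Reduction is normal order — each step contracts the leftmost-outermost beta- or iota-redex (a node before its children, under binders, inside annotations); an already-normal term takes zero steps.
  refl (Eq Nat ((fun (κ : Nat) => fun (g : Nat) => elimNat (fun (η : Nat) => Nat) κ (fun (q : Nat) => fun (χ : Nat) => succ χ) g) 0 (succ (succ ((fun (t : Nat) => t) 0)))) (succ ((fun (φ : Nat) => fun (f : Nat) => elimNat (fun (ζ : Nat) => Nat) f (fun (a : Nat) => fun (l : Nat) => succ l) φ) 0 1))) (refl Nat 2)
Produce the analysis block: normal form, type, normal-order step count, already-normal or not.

resulting normal form:
  refl (Eq Nat 2 2) (refl Nat 2)
type:
  Eq (Eq Nat 2 2) (refl Nat 2) (refl Nat 2)
steps to reach normal form (normal order): 13
already normal: no
first contracted redex: a beta-redex


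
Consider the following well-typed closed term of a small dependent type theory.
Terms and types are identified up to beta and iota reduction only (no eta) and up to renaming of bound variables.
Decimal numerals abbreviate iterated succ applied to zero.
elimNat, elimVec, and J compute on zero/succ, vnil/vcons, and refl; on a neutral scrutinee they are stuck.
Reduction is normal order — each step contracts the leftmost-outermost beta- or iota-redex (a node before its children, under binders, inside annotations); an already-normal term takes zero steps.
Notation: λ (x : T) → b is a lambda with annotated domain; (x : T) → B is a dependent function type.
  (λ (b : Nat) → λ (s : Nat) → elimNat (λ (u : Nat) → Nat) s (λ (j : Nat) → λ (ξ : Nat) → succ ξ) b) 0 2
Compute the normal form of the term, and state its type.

reduced normal form:
  2
the term's type:
  Nat


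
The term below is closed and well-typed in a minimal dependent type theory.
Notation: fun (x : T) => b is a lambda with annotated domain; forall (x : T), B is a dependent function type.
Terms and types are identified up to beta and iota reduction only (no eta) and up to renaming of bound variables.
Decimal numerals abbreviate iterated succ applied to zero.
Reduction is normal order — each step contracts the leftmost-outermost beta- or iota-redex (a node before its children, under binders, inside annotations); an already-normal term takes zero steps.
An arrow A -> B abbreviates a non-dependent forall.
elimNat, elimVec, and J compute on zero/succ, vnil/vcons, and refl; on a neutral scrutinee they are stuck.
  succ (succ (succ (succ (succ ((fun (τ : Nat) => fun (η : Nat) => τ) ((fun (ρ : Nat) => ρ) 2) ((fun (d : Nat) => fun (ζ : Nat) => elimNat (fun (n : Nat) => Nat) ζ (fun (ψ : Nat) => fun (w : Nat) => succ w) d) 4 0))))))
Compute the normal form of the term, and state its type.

reduced normal form:
  7
the term's type:
  Nat


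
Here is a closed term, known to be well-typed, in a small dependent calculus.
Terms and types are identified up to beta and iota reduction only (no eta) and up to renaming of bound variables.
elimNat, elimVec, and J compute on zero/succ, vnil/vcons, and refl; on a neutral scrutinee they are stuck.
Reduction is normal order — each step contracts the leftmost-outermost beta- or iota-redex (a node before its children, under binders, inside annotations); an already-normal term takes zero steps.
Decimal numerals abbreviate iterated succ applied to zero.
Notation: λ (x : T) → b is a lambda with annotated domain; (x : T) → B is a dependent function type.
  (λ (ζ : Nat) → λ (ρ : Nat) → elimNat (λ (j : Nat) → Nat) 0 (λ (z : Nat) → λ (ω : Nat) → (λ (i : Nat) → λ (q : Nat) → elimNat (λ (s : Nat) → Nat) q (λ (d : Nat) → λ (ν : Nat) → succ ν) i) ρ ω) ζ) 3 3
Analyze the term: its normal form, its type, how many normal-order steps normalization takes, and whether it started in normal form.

normal form:
  9
the term's type:
  Nat
reduction steps (normal order): 48
started in normal form: no
first contracted redex: a beta-redex


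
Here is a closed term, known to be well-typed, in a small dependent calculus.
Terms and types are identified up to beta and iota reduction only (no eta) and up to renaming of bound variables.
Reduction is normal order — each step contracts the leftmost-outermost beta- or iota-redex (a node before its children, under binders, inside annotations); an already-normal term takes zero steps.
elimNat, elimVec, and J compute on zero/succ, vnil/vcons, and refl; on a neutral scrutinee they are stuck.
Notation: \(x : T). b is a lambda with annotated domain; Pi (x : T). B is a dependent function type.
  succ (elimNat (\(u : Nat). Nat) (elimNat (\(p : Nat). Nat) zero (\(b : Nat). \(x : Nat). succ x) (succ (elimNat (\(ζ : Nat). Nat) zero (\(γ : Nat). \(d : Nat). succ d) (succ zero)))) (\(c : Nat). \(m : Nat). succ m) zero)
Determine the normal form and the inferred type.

normal form:
  succ (succ (succ zero))
type:
  Nat


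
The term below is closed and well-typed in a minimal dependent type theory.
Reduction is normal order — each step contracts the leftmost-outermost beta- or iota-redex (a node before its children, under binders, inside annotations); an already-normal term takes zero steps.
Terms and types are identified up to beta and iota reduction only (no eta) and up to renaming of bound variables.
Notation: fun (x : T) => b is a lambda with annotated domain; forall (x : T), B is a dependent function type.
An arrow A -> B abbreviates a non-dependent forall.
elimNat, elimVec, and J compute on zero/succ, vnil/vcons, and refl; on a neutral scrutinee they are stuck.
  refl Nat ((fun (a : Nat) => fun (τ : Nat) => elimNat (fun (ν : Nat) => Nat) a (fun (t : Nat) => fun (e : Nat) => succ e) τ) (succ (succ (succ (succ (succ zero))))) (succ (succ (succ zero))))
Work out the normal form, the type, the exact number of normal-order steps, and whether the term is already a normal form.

resulting normal form:
  refl Nat (succ (succ (succ (succ (succ (succ (succ (succ zero))))))))
the term's type:
  Eq Nat (succ (succ (succ (succ (succ (succ (succ (succ zero)))))))) (succ (succ (succ (succ (succ (succ (succ (succ zero))))))))
normal-order step count: 12
already normal: no
first redex: a beta-redex


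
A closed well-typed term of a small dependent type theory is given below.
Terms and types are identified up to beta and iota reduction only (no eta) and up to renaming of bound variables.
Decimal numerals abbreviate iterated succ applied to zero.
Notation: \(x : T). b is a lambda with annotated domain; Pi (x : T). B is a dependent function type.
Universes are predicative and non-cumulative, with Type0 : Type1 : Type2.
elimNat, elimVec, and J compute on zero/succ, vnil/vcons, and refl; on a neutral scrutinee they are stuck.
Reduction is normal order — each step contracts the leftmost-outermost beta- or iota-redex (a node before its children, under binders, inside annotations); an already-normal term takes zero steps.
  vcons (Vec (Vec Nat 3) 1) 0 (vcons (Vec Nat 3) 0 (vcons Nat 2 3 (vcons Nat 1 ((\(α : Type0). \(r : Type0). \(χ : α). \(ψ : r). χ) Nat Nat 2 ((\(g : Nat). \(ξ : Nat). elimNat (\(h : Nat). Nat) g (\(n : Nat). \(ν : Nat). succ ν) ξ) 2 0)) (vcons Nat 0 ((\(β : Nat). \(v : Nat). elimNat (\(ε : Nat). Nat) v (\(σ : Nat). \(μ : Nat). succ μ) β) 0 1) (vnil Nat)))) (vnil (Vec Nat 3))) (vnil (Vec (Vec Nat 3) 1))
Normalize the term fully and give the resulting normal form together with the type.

normal form:
  vcons (Vec (Vec Nat 3) 1) 0 (vcons (Vec Nat 3) 0 (vcons Nat 2 3 (vcons Nat 1 2 (vcons Nat 0 1 (vnil Nat)))) (vnil (Vec Nat 3))) (vnil (Vec (Vec Nat 3) 1))
type:
  Vec (Vec (Vec Nat 3) 1) 1
observation: 7 normal-order steps normalize the term, beginning with a beta-redex.


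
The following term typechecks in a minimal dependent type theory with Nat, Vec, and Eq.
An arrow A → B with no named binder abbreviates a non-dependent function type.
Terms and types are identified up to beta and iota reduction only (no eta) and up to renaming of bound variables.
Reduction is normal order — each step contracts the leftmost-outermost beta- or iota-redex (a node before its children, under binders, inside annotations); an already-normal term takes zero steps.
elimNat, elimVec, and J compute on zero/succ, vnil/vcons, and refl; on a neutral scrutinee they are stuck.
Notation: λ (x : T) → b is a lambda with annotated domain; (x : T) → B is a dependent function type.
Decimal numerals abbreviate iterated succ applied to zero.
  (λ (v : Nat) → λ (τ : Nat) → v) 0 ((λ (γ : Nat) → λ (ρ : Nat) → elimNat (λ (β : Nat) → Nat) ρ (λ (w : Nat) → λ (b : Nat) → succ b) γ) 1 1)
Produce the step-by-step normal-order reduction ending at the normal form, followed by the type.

reduction (normal order):
  (λ (v : Nat) → λ (τ : Nat) → v) 0 ((λ (γ : Nat) → λ (ρ : Nat) → elimNat (λ (β : Nat) → Nat) ρ (λ (w : Nat) → λ (b : Nat) → succ b) γ) 1 1)
  ~> (λ (v : Nat) → 0) ((λ (τ : Nat) → λ (γ : Nat) → elimNat (λ (ρ : Nat) → Nat) γ (λ (β : Nat) → λ (w : Nat) → succ w) τ) 1 1)
  ~> 0
type:
  Nat
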